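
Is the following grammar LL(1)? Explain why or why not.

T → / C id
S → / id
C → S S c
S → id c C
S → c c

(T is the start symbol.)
Yes, the grammar is LL(1).

For S:
  PREDICT(S → '/' id) = { '/' }
  PREDICT(S → id c C) = { 'id' }
  PREDICT(S → c c) = { 'c' }
T, C have a single production, so nothing to check there.

All predict sets are disjoint. The grammar IS LL(1).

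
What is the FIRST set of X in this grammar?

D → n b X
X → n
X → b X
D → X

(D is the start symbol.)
To compute FIRST(X), examine every production with X on the left-hand side, reading each right-hand side left to right until a non-nullable symbol is reached.

From X → n:
  - n is a terminal: add 'n' and stop
From X → b X:
  - b is a terminal: add 'b' and stop

Collecting: FIRST(X) = { 'b', 'n' }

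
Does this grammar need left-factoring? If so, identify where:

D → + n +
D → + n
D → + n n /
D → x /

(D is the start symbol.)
Yes, D has productions with common prefix '+ n'

Left-factoring is needed when two productions for the same non-terminal
share a common prefix on the right-hand side.

Productions for D:
  D → + n +
  D → + n
  D → + n n /
  D → x /

Found common prefix '+ n' in productions for D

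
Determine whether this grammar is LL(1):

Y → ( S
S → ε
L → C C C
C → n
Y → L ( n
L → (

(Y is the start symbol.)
A grammar is LL(1) if for each non-terminal N with multiple productions, the predict sets of those productions are pairwise disjoint, where PREDICT(N → α) = (FIRST(α) \ {ε}) ∪ (FOLLOW(N) if α ⇒* ε).

Relevant sets:
  FIRST(L) = { '(', 'n' }
  FIRST(C) = { 'n' }

For Y:
  PREDICT(Y → '(' S) = { '(' }
  PREDICT(Y → L '(' n) = { '(', 'n' }
For L:
  PREDICT(L → C C C) = { 'n' }
  PREDICT(L → '(') = { '(' }
S, C have a single production, so nothing to check there.

Conflict found: Predict set conflict for Y: { '(' }
The grammar is NOT LL(1).

Answer: No. Predict set conflict for Y: { '(' }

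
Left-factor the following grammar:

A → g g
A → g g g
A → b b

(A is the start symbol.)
A → g g A'
A' → ε
A' → g
A → b b

Left-factoring transforms A → αβ₁ | αβ₂ into A → αA' and A' → β₁ | β₂
(α is the longest common prefix among the alternatives). Repeat until
no nonterminal has two alternatives with a common prefix.

Round 1: A has alternatives sharing prefix 'g g'. Introduce A': A → g g A'
  Add: A' → ε
  Add: A' → g

No remaining common prefixes — done.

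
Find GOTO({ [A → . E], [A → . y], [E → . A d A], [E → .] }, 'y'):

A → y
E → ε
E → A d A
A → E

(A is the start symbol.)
{ [A → y .] }

GOTO(I, 'y') = CLOSURE({ [A → αX.β] : [A → α.Xβ] ∈ I, X = 'y' })

Items with dot before 'y', with the dot advanced:
  [A → . y] → [A → y .]
Closure adds nothing (no advanced item has the dot before a non-terminal).

GOTO = { [A → y .] }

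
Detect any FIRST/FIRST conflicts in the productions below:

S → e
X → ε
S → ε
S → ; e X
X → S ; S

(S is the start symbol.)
No FIRST/FIRST conflicts.

FIRST sets of the non-terminals at (or reachable through a nullable prefix from) the front of some alternative:
  FIRST(S) = { ';', 'e', ε }

Productions for S:
  S → e: FIRST = { 'e' }
  S → ε: FIRST = { ε }
  S → ; e X: FIRST = { ';' }
Productions for X:
  X → ε: FIRST = { ε }
  X → S ; S: FIRST = { ';', 'e' }

All alternatives of each non-terminal have pairwise disjoint FIRST sets.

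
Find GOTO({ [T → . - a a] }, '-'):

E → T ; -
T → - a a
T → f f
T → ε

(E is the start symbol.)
{ [T → - . a a] }

GOTO(I, '-') = CLOSURE({ [A → αX.β] : [A → α.Xβ] ∈ I, X = '-' })

Items with dot before '-', with the dot advanced:
  [T → . - a a] → [T → - . a a]
Closure adds nothing (no advanced item has the dot before a non-terminal).

GOTO = { [T → - . a a] }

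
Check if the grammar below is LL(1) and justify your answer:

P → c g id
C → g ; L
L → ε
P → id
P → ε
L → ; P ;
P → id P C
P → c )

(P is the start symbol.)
No. Predict set conflict for P: { 'c' }

Relevant sets:
  FOLLOW(P) = { $, ';', 'g' }
  FOLLOW(L) = { $, ';', 'g' }

For P:
  PREDICT(P → c g id) = { 'c' }
  PREDICT(P → id) = { 'id' }
  PREDICT(P → ε) = { $, ';', 'g' }
  PREDICT(P → id P C) = { 'id' }
  PREDICT(P → c ')') = { 'c' }
For L:
  PREDICT(L → ε) = { $, ';', 'g' }
  PREDICT(L → ';' P ';') = { ';' }
C has a single production, so nothing to check there.

Conflict found: Predict set conflict for P: { 'c' }
The grammar is NOT LL(1).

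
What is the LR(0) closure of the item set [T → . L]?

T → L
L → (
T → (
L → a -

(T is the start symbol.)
{ [L → . (], [L → . a -], [T → . L] }

Start with: [T → . L]
  [T → . L] has the dot before L: add [L → . (], [L → . a -]
No further items can be added.

CLOSURE = { [L → . (], [L → . a -], [T → . L] }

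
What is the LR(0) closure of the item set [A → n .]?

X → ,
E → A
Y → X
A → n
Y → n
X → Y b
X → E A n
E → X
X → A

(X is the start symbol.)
To compute CLOSURE, for each item [A → α.Bβ] where B is a non-terminal, add [B → .γ] for all productions B → γ; repeat for the newly added items until nothing changes.

Start with: [A → n .]
The dot is at the end, so nothing is added.

CLOSURE = { [A → n .] }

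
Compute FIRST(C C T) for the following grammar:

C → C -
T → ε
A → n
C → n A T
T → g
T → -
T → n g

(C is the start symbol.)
FIRST sets of the non-terminals involved (from the grammar, by fixed-point iteration):
  FIRST(C) = { 'n' }

To compute FIRST(C C T), process the symbols left to right:
Symbol C is a non-terminal. Add FIRST(C) \ {ε} = { 'n' }
C is not nullable (ε ∉ FIRST(C)), so stop here.
FIRST(C C T) = { 'n' }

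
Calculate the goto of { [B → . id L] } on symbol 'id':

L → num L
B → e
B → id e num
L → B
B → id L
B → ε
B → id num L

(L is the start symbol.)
{ [B → . e], [B → . id L], [B → . id e num], [B → . id num L], [B → .], [B → id . L], [L → . B], [L → . num L] }

GOTO(I, 'id') = CLOSURE({ [A → αX.β] : [A → α.Xβ] ∈ I, X = 'id' })

Items with dot before 'id', with the dot advanced:
  [B → . id L] → [B → id . L]
Closure of the advanced items:
  [B → id . L] has the dot before L: add [L → . num L], [L → . B]
  [L → . B] has the dot before B: add [B → . e], [B → . id e num], [B → . id L], [B → .], [B → . id num L]

GOTO = { [B → . e], [B → . id L], [B → . id e num], [B → . id num L], [B → .], [B → id . L], [L → . B], [L → . num L] }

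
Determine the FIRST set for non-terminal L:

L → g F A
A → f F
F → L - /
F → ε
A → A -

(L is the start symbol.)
{ 'g' }

To compute FIRST(L), examine every production with L on the left-hand side, reading each right-hand side left to right until a non-nullable symbol is reached.

From L → g F A:
  - g is a terminal: add 'g' and stop

Collecting: FIRST(L) = { 'g' }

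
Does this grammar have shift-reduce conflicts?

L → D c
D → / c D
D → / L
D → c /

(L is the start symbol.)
A shift-reduce conflict occurs when an LR(0) state has both:
  - a complete (reduce) item [A → α .] (dot at the end), and
  - a shift item [B → β . c γ] (dot before a terminal).

Augment with L' → L and build the canonical LR(0) collection (I0 = CLOSURE({[L' → . L]}), then GOTO on every symbol after a dot until no new states appear). It has 11 states:
  I0: { [D → . / L], [D → . / c D], [D → . c /], [L → . D c], [L' → . L] }  — shift
  I1: { [D → . / L], [D → . / c D], [D → . c /], [D → / . L], [D → / . c D], [L → . D c] }  — shift
  I2: { [L → D . c] }  — shift
  I3: { [L' → L .] }  — accept
  I4: { [D → c . /] }  — shift
  I5: { [D → c / .] }  — reduce
  I6: { [L → D c .] }  — reduce
  I7: { [D → / L .] }  — reduce
  I8: { [D → . / L], [D → . / c D], [D → . c /], [D → / c . D], [D → c . /] }  — shift
  I9: { [D → . / L], [D → . / c D], [D → . c /], [D → / . L], [D → / . c D], [D → c / .], [L → . D c] }  — shift, reduce
  I10: { [D → / c D .] }  — reduce

I9 contains reduce item [D → c / .] and shift items [D → . / L], [D → . / c D], [D → / . c D], [D → . c /] — shift-reduce conflict.

Answer: Yes — I9: [D → c / .] vs [D → . / L]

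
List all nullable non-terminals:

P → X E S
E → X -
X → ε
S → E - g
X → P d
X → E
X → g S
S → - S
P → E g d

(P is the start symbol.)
ε-productions: X → ε
So X is immediately nullable.
No further non-terminal can be added: every production for the remaining non-terminals contains a terminal or a non-nullable non-terminal.
Nullable = { 'X' }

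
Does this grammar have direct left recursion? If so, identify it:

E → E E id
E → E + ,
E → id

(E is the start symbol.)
Yes, E is left-recursive

E → E E id: LEFT RECURSIVE (starts with E)
E → E + ,: LEFT RECURSIVE (starts with E)
E → id: starts with id

The grammar has direct left recursion on: E.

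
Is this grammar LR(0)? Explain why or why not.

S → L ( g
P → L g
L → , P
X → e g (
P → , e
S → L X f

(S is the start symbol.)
Yes, the grammar is LR(0)

A grammar is LR(0) if no state in the canonical LR(0) collection has:
  - both a shift item (dot before a terminal) and a complete item (shift-reduce conflict), or
  - two or more complete items (reduce-reduce conflict; the accept item [S' → S .] counts as a complete item here).

Augment with S' → S and build the canonical LR(0) collection (I0 = CLOSURE({[S' → . S]}), then GOTO on every symbol after a dot until no new states appear). It has 16 states:
  I0: { [L → . , P], [S → . L ( g], [S → . L X f], [S' → . S] }  — shift
  I1: { [L → , . P], [L → . , P], [P → . , e], [P → . L g] }  — shift
  I2: { [S → L . ( g], [S → L . X f], [X → . e g (] }  — shift
  I3: { [S' → S .] }  — accept
  I4: { [S → L ( . g] }  — shift
  I5: { [S → L X . f] }  — shift
  I6: { [X → e . g (] }  — shift
  I7: { [X → e g . (] }  — shift
  I8: { [X → e g ( .] }  — reduce
  I9: { [S → L X f .] }  — reduce
  I10: { [S → L ( g .] }  — reduce
  I11: { [L → , . P], [L → . , P], [P → , . e], [P → . , e], [P → . L g] }  — shift
  I12: { [P → L . g] }  — shift
  I13: { [L → , P .] }  — reduce
  I14: { [P → L g .] }  — reduce
  I15: { [P → , e .] }  — reduce

Every state is either a pure shift/goto state or contains exactly one complete item and nothing to shift — no conflicts. The grammar is LR(0).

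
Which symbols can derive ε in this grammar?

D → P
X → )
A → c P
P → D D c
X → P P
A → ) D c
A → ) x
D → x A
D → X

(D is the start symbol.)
There are no ε-productions, so no non-terminal can derive ε.
No non-terminals are nullable.

Answer: None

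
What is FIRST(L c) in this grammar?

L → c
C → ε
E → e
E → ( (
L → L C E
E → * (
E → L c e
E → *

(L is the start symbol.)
FIRST sets of the non-terminals involved (from the grammar, by fixed-point iteration):
  FIRST(L) = { 'c' }

To compute FIRST(L c), process the symbols left to right:
Symbol L is a non-terminal. Add FIRST(L) \ {ε} = { 'c' }
L is not nullable (ε ∉ FIRST(L)), so stop here.
FIRST(L c) = { 'c' }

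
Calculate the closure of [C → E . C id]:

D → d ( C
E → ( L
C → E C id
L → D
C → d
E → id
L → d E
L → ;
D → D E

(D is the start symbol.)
{ [C → . E C id], [C → . d], [C → E . C id], [E → . ( L], [E → . id] }

To compute CLOSURE, for each item [A → α.Bβ] where B is a non-terminal, add [B → .γ] for all productions B → γ; repeat for the newly added items until nothing changes.

Start with: [C → E . C id]
  [C → E . C id] has the dot before C: add [C → . E C id], [C → . d]
  [C → . E C id] has the dot before E: add [E → . ( L], [E → . id]
No further items can be added.

CLOSURE = { [C → . E C id], [C → . d], [C → E . C id], [E → . ( L], [E → . id] }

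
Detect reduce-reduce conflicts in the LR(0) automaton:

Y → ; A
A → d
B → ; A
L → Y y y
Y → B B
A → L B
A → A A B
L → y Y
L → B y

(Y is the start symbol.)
Yes — I19: [B → ; A .] vs [Y → ; A .]

A reduce-reduce conflict occurs when an LR(0) state has two complete items [A → α .] and [B → β .] — both call for a reduction, and with no lookahead the parser cannot choose between them.

Augment with Y' → Y and build the canonical LR(0) collection (I0 = CLOSURE({[Y' → . Y]}), then GOTO on every symbol after a dot until no new states appear). It has 20 states:
  I0: { [B → . ; A], [Y → . ; A], [Y → . B B], [Y' → . Y] }  — shift
  I1: { [A → . A A B], [A → . L B], [A → . d], [B → . ; A], [B → ; . A], [L → . B y], [L → . Y y y], [L → . y Y], [Y → . ; A], [Y → . B B], [Y → ; . A] }  — shift
  I2: { [B → . ; A], [Y → B . B] }  — shift
  I3: { [Y' → Y .] }  — accept
  I4: { [A → . A A B], [A → . L B], [A → . d], [B → . ; A], [B → ; . A], [L → . B y], [L → . Y y y], [L → . y Y], [Y → . ; A], [Y → . B B] }  — shift
  I5: { [Y → B B .] }  — reduce
  I6: { [A → . A A B], [A → . L B], [A → . d], [A → A . A B], [B → . ; A], [B → ; A .], [L → . B y], [L → . Y y y], [L → . y Y], [Y → . ; A], [Y → . B B] }  — shift, reduce
  I7: { [B → . ; A], [L → B . y], [Y → B . B] }  — shift
  I8: { [A → L . B], [B → . ; A] }  — shift
  I9: { [L → Y . y y] }  — shift
  I10: { [A → d .] }  — reduce
  I11: { [B → . ; A], [L → y . Y], [Y → . ; A], [Y → . B B] }  — shift
  I12: { [L → y Y .] }  — reduce
  I13: { [L → Y y . y] }  — shift
  I14: { [L → Y y y .] }  — reduce
  I15: { [A → L B .] }  — reduce
  I16: { [L → B y .] }  — reduce
  I17: { [A → . A A B], [A → . L B], [A → . d], [A → A . A B], [A → A A . B], [B → . ; A], [L → . B y], [L → . Y y y], [L → . y Y], [Y → . ; A], [Y → . B B] }  — shift
  I18: { [A → A A B .], [B → . ; A], [L → B . y], [Y → B . B] }  — shift, reduce
  I19: { [A → . A A B], [A → . L B], [A → . d], [A → A . A B], [B → . ; A], [B → ; A .], [L → . B y], [L → . Y y y], [L → . y Y], [Y → . ; A], [Y → . B B], [Y → ; A .] }  — shift, 2 reduces

I19 contains complete items [B → ; A .], [Y → ; A .] — reduce-reduce conflict.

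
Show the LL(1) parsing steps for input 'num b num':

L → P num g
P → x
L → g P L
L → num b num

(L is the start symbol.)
LL(1) parsing maintains a stack (initially the start symbol over $) and the input. At each step: if the stack top is a terminal, match it against the current input token; if it is a non-terminal N, replace it with the RHS of M[N, lookahead] (the unique production whose predict set contains the lookahead).

Stack is shown with the top on the left.

Stack        Input        Action
--------------------------------
L $          num b num $  output L → num b num
num b num $  num b num $  match 'num'
b num $      b num $      match 'b'
num $        num $        match 'num'
$            $            accept

The string is accepted.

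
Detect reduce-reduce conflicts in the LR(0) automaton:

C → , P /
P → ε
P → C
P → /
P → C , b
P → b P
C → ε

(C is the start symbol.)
Augment with C' → C and build the canonical LR(0) collection (I0 = CLOSURE({[C' → . C]}), then GOTO on every symbol after a dot until no new states appear). It has 11 states:
  I0: { [C → . , P /], [C → .], [C' → . C] }  — shift, reduce
  I1: { [C → , . P /], [C → . , P /], [C → .], [P → . /], [P → . C , b], [P → . C], [P → . b P], [P → .] }  — shift, 2 reduces
  I2: { [C' → C .] }  — accept
  I3: { [P → / .] }  — reduce
  I4: { [P → C . , b], [P → C .] }  — shift, reduce
  I5: { [C → , P . /] }  — shift
  I6: { [C → . , P /], [C → .], [P → . /], [P → . C , b], [P → . C], [P → . b P], [P → .], [P → b . P] }  — shift, 2 reduces
  I7: { [P → b P .] }  — reduce
  I8: { [C → , P / .] }  — reduce
  I9: { [P → C , . b] }  — shift
  I10: { [P → C , b .] }  — reduce

I1 contains complete items [C → .], [P → .] — reduce-reduce conflict.
I6 contains complete items [C → .], [P → .] — reduce-reduce conflict.

Answer: Yes — I1: [C → .] vs [P → .]; I6: [C → .] vs [P → .]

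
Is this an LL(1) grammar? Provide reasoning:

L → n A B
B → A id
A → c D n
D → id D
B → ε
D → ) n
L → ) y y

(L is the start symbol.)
Yes, the grammar is LL(1).

A grammar is LL(1) if for each non-terminal N with multiple productions, the predict sets of those productions are pairwise disjoint, where PREDICT(N → α) = (FIRST(α) \ {ε}) ∪ (FOLLOW(N) if α ⇒* ε).

Relevant sets:
  FIRST(A) = { 'c' }
  FOLLOW(B) = { $ }

For L:
  PREDICT(L → n A B) = { 'n' }
  PREDICT(L → ')' y y) = { ')' }
For B:
  PREDICT(B → A id) = { 'c' }
  PREDICT(B → ε) = { $ }
For D:
  PREDICT(D → id D) = { 'id' }
  PREDICT(D → ')' n) = { ')' }
A has a single production, so nothing to check there.

All predict sets are disjoint. The grammar IS LL(1).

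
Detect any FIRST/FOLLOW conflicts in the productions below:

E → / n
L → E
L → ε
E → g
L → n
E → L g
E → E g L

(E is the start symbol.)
Yes. L → E with FOLLOW(L) on { 'g' }

A FIRST/FOLLOW conflict occurs when a non-terminal N has a nullable alternative N → β (β ⇒* ε) and another alternative N → α with FIRST(α) ∩ FOLLOW(N) ≠ ∅: on such a lookahead the parser cannot decide between expanding α and letting N vanish via β.

Nullable non-terminals: L.
FIRST sets used below: FIRST(E) = { '/', 'g', 'n' }

L: nullable alternative(s) L → ε; FOLLOW(L) = { $, 'g' }
  L → E: FIRST \ {ε} = { '/', 'g', 'n' } — overlaps FOLLOW(L) on { 'g' }: CONFLICT
  L → ε: FIRST \ {ε} = { } — this is the only nullable alternative, skip
  L → n: FIRST \ {ε} = { 'n' } — disjoint from FOLLOW(L)

E has no nullable alternative, so no FIRST/FOLLOW check is needed there.

So the grammar has 1 FIRST/FOLLOW conflict (marked CONFLICT above).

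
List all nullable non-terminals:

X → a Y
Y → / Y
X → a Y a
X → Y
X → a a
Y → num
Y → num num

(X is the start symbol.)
A non-terminal is nullable if it can derive ε (the empty string): either it has an ε-production, or it has a production whose right-hand side consists entirely of nullable non-terminals.

There are no ε-productions, so no non-terminal can derive ε.
No non-terminals are nullable.

Answer: None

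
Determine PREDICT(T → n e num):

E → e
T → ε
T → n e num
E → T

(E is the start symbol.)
{ 'n' }

PREDICT(T → n e num) = (FIRST(RHS) \ {ε}) ∪ (FOLLOW(T) if ε ∈ FIRST(RHS), i.e. RHS ⇒* ε)
FIRST(n e num) = { 'n' }
ε ∉ FIRST(n e num), so FOLLOW(T) is not added.
PREDICT(T → n e num) = { 'n' }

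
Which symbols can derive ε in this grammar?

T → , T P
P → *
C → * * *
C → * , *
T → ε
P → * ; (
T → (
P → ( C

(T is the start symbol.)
ε-productions: T → ε
So T is immediately nullable.
No further non-terminal can be added: every production for the remaining non-terminals contains a terminal or a non-nullable non-terminal.
Nullable = { 'T' }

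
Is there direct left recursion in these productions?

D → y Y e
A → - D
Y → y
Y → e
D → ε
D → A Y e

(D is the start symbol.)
D → y Y e: starts with y
A → - D: starts with '-'
Y → y: starts with y
Y → e: starts with e
D → ε: starts with ε
D → A Y e: starts with A

No direct left recursion found.

Answer: No direct left recursion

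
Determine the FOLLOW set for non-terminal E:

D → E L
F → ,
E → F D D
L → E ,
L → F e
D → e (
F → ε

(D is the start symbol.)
In D → E L: E is followed by L, add FIRST(L) \ {ε} = { ',', 'e' }
In L → E ,: E is followed by ',', add FIRST(',') \ {ε} = { ',' }

Taking the union: FOLLOW(E) = { ',', 'e' }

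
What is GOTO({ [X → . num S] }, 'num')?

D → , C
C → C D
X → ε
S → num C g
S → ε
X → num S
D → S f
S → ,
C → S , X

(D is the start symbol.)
GOTO(I, 'num') = CLOSURE({ [A → αX.β] : [A → α.Xβ] ∈ I, X = 'num' })

Items with dot before 'num', with the dot advanced:
  [X → . num S] → [X → num . S]
Closure of the advanced items:
  [X → num . S] has the dot before S: add [S → . num C g], [S → .], [S → . ,]

GOTO = { [S → . ,], [S → . num C g], [S → .], [X → num . S] }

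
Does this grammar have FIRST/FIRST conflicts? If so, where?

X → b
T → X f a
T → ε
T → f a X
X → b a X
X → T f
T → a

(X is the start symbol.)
Yes. X → b / X → b a X on { 'b' }; X → b / X → T f on { 'b' }; X → b a X / X → T f on { 'b' }; T → X f a / T → f a X on { 'f' }; T → X f a / T → a on { 'a' }

A FIRST/FIRST conflict occurs when two productions N → α and N → β for the same non-terminal have FIRST(α) ∩ FIRST(β) ≠ ∅ (with ε ∈ FIRST of a nullable right-hand side, so two nullable alternatives also conflict).

FIRST sets of the non-terminals at (or reachable through a nullable prefix from) the front of some alternative:
  FIRST(T) = { 'a', 'b', 'f', ε }
  FIRST(X) = { 'a', 'b', 'f' }

Productions for X:
  X → b: FIRST = { 'b' }
  X → b a X: FIRST = { 'b' }
  X → T f: FIRST = { 'a', 'b', 'f' }
Productions for T:
  T → X f a: FIRST = { 'a', 'b', 'f' }
  T → ε: FIRST = { ε }
  T → f a X: FIRST = { 'f' }
  T → a: FIRST = { 'a' }

Conflict for X: X → b and X → b a X
  Overlap: { 'b' }
Conflict for X: X → b and X → T f
  Overlap: { 'b' }
Conflict for X: X → b a X and X → T f
  Overlap: { 'b' }
Conflict for T: T → X f a and T → f a X
  Overlap: { 'f' }
Conflict for T: T → X f a and T → a
  Overlap: { 'a' }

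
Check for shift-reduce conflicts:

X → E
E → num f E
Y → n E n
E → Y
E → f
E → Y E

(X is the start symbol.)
Yes — I3: [E → Y .] vs [E → . f]

Augment with X' → X and build the canonical LR(0) collection (I0 = CLOSURE({[X' → . X]}), then GOTO on every symbol after a dot until no new states appear). It has 12 states:
  I0: { [E → . Y E], [E → . Y], [E → . f], [E → . num f E], [X → . E], [X' → . X], [Y → . n E n] }  — shift
  I1: { [X → E .] }  — reduce
  I2: { [X' → X .] }  — accept
  I3: { [E → . Y E], [E → . Y], [E → . f], [E → . num f E], [E → Y . E], [E → Y .], [Y → . n E n] }  — shift, reduce
  I4: { [E → f .] }  — reduce
  I5: { [E → . Y E], [E → . Y], [E → . f], [E → . num f E], [Y → . n E n], [Y → n . E n] }  — shift
  I6: { [E → num . f E] }  — shift
  I7: { [E → . Y E], [E → . Y], [E → . f], [E → . num f E], [E → num f . E], [Y → . n E n] }  — shift
  I8: { [E → num f E .] }  — reduce
  I9: { [Y → n E . n] }  — shift
  I10: { [Y → n E n .] }  — reduce
  I11: { [E → Y E .] }  — reduce

I3 contains reduce item [E → Y .] and shift items [E → . f], [E → . num f E], [Y → . n E n] — shift-reduce conflict.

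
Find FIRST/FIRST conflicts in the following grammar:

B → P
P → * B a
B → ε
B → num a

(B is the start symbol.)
A FIRST/FIRST conflict occurs when two productions N → α and N → β for the same non-terminal have FIRST(α) ∩ FIRST(β) ≠ ∅ (with ε ∈ FIRST of a nullable right-hand side, so two nullable alternatives also conflict).

FIRST sets of the non-terminals at (or reachable through a nullable prefix from) the front of some alternative:
  FIRST(P) = { '*' }

Productions for B:
  B → P: FIRST = { '*' }
  B → ε: FIRST = { ε }
  B → num a: FIRST = { 'num' }
P has only one production, so no FIRST/FIRST conflict is possible there.

All alternatives of each non-terminal have pairwise disjoint FIRST sets.

Answer: No FIRST/FIRST conflicts.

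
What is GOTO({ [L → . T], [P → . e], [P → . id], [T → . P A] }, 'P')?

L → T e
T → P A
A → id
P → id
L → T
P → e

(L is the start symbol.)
GOTO(I, 'P') = CLOSURE({ [A → αX.β] : [A → α.Xβ] ∈ I, X = 'P' })

Items with dot before 'P', with the dot advanced:
  [T → . P A] → [T → P . A]
Closure of the advanced items:
  [T → P . A] has the dot before A: add [A → . id]

GOTO = { [A → . id], [T → P . A] }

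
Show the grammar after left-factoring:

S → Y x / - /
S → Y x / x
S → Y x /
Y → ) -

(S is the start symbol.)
S → Y x / S'
S' → - /
S' → x
S' → ε
Y → ) -

Left-factoring transforms A → αβ₁ | αβ₂ into A → αA' and A' → β₁ | β₂
(α is the longest common prefix among the alternatives). Repeat until
no nonterminal has two alternatives with a common prefix.

Round 1: S has alternatives sharing prefix 'Y x /'. Introduce S': S → Y x / S'
  Add: S' → - /
  Add: S' → x
  Add: S' → ε

No remaining common prefixes — done.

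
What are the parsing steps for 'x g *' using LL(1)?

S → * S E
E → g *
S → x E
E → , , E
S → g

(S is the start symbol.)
LL(1) parsing maintains a stack (initially the start symbol over $) and the input. At each step: if the stack top is a terminal, match it against the current input token; if it is a non-terminal N, replace it with the RHS of M[N, lookahead] (the unique production whose predict set contains the lookahead).

Stack is shown with the top on the left.

Stack  Input    Action
----------------------
S $    x g * $  output S → x E
x E $  x g * $  match 'x'
E $    g * $    output E → g *
g * $  g * $    match 'g'
* $    * $      match '*'
$      $        accept

The string is accepted.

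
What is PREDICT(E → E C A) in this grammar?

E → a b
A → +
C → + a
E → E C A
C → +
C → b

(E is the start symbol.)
{ 'a' }

PREDICT(E → E C A) = (FIRST(RHS) \ {ε}) ∪ (FOLLOW(E) if ε ∈ FIRST(RHS), i.e. RHS ⇒* ε)
FIRST(E) = { 'a' }
FIRST(E C A) = { 'a' }
ε ∉ FIRST(E C A), so FOLLOW(E) is not added.
PREDICT(E → E C A) = { 'a' }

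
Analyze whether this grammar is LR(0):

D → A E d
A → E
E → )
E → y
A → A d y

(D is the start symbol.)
A grammar is LR(0) if no state in the canonical LR(0) collection has:
  - both a shift item (dot before a terminal) and a complete item (shift-reduce conflict), or
  - two or more complete items (reduce-reduce conflict; the accept item [D' → D .] counts as a complete item here).

Augment with D' → D and build the canonical LR(0) collection (I0 = CLOSURE({[D' → . D]}), then GOTO on every symbol after a dot until no new states appear). It has 10 states:
  I0: { [A → . A d y], [A → . E], [D → . A E d], [D' → . D], [E → . )], [E → . y] }  — shift
  I1: { [E → ) .] }  — reduce
  I2: { [A → A . d y], [D → A . E d], [E → . )], [E → . y] }  — shift
  I3: { [D' → D .] }  — accept
  I4: { [A → E .] }  — reduce
  I5: { [E → y .] }  — reduce
  I6: { [D → A E . d] }  — shift
  I7: { [A → A d . y] }  — shift
  I8: { [A → A d y .] }  — reduce
  I9: { [D → A E d .] }  — reduce

Every state is either a pure shift/goto state or contains exactly one complete item and nothing to shift — no conflicts. The grammar is LR(0).

Answer: Yes, the grammar is LR(0)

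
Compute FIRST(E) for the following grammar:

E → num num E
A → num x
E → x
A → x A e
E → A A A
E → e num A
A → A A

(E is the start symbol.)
To compute FIRST(E), examine every production with E on the left-hand side, reading each right-hand side left to right until a non-nullable symbol is reached.

FIRST sets of the other non-terminals involved (by the same procedure, iterated to a fixed point):
  FIRST(A) = { 'num', 'x' }

From E → num num E:
  - num is a terminal: add 'num' and stop
From E → x:
  - x is a terminal: add 'x' and stop
From E → A A A:
  - A is a non-terminal: add FIRST(A) \ {ε} = { 'num', 'x' }
    A is not nullable, so stop
From E → e num A:
  - e is a terminal: add 'e' and stop

Collecting: FIRST(E) = { 'e', 'num', 'x' }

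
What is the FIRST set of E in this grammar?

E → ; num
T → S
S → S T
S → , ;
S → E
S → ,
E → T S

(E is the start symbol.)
FIRST sets of the other non-terminals involved (by the same procedure, iterated to a fixed point):
  FIRST(T) = { ',', ';' }

From E → ; num:
  - ';' is a terminal: add ';' and stop
From E → T S:
  - T is a non-terminal: add FIRST(T) \ {ε} = { ',', ';' }
    T is not nullable, so stop

Collecting: FIRST(E) = { ',', ';' }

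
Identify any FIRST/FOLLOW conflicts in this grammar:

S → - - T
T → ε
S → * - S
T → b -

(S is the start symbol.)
A FIRST/FOLLOW conflict occurs when a non-terminal N has a nullable alternative N → β (β ⇒* ε) and another alternative N → α with FIRST(α) ∩ FOLLOW(N) ≠ ∅: on such a lookahead the parser cannot decide between expanding α and letting N vanish via β.

Nullable non-terminals: T.

T: nullable alternative(s) T → ε; FOLLOW(T) = { $ }
  T → ε: FIRST \ {ε} = { } — this is the only nullable alternative, skip
  T → b -: FIRST \ {ε} = { 'b' } — disjoint from FOLLOW(T)

S has no nullable alternative, so no FIRST/FOLLOW check is needed there.

No FIRST/FOLLOW conflicts found.

Answer: No FIRST/FOLLOW conflicts.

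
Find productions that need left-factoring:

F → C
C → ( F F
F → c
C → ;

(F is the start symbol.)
Left-factoring is needed when two productions for the same non-terminal
share a common prefix on the right-hand side.

Productions for F:
  F → C
  F → c
Productions for C:
  C → ( F F
  C → ;

No common prefixes found.

Answer: No, left-factoring is not needed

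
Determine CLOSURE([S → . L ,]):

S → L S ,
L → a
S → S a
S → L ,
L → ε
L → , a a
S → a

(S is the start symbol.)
To compute CLOSURE, for each item [A → α.Bβ] where B is a non-terminal, add [B → .γ] for all productions B → γ; repeat for the newly added items until nothing changes.

Start with: [S → . L ,]
  [S → . L ,] has the dot before L: add [L → . a], [L → .], [L → . , a a]
No further items can be added.

CLOSURE = { [L → . , a a], [L → . a], [L → .], [S → . L ,] }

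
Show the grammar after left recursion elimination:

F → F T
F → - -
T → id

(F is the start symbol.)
F is directly left-recursive. The standard transformation for
  A → A α₁ | ... | A α_m | β₁ | ... | β_n
is
  A  → β₁ A' | ... | β_n A'
  A' → α₁ A' | ... | α_m A' | ε

F → - - becomes F → - - F'
F → F T becomes F' → T F'
Add F' → ε

Productions for other non-terminals are unchanged:
  T → id

Resulting grammar:
F → - - F'
F' → T F'
F' → ε
T → id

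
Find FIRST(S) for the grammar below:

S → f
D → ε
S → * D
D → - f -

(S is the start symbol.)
{ '*', 'f' }

From S → f:
  - f is a terminal: add 'f' and stop
From S → * D:
  - '*' is a terminal: add '*' and stop

Collecting: FIRST(S) = { '*', 'f' }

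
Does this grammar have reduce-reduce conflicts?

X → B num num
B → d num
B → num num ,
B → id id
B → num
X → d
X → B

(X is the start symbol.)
Augment with X' → X and build the canonical LR(0) collection (I0 = CLOSURE({[X' → . X]}), then GOTO on every symbol after a dot until no new states appear). It has 12 states:
  I0: { [B → . d num], [B → . id id], [B → . num num ,], [B → . num], [X → . B num num], [X → . B], [X → . d], [X' → . X] }  — shift
  I1: { [X → B . num num], [X → B .] }  — shift, reduce
  I2: { [X' → X .] }  — accept
  I3: { [B → d . num], [X → d .] }  — shift, reduce
  I4: { [B → id . id] }  — shift
  I5: { [B → num . num ,], [B → num .] }  — shift, reduce
  I6: { [B → num num . ,] }  — shift
  I7: { [B → num num , .] }  — reduce
  I8: { [B → id id .] }  — reduce
  I9: { [B → d num .] }  — reduce
  I10: { [X → B num . num] }  — shift
  I11: { [X → B num num .] }  — reduce

No state contains more than one complete item.

Answer: No reduce-reduce conflicts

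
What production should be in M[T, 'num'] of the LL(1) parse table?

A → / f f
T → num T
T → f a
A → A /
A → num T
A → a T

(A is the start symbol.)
T → num T

To find M[T, 'num'], we find productions for T where 'num' is in the predict set (PREDICT(N → α) = (FIRST(α) \ {ε}) ∪ (FOLLOW(N) if α ⇒* ε)).

T → num T: PREDICT = { 'num' }
  'num' is in predict set, so this production goes in M[T, 'num']
T → f a: PREDICT = { 'f' }

M[T, 'num'] = T → num T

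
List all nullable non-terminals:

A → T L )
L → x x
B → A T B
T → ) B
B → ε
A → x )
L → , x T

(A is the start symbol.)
A non-terminal is nullable if it can derive ε (the empty string): either it has an ε-production, or it has a production whose right-hand side consists entirely of nullable non-terminals.

ε-productions: B → ε
So B is immediately nullable.
No further non-terminal can be added: every production for the remaining non-terminals contains a terminal or a non-nullable non-terminal.
Nullable = { 'B' }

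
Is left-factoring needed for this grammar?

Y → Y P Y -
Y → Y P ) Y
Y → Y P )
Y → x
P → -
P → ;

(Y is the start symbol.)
Left-factoring is needed when two productions for the same non-terminal
share a common prefix on the right-hand side.

Productions for Y:
  Y → Y P Y -
  Y → Y P ) Y
  Y → Y P )
  Y → x
Productions for P:
  P → -
  P → ;

Found common prefix 'Y P' in productions for Y

Answer: Yes, Y has productions with common prefix 'Y P'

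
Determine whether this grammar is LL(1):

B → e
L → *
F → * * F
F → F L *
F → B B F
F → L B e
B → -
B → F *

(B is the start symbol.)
No. Predict set conflict for B: { 'e' }

A grammar is LL(1) if for each non-terminal N with multiple productions, the predict sets of those productions are pairwise disjoint, where PREDICT(N → α) = (FIRST(α) \ {ε}) ∪ (FOLLOW(N) if α ⇒* ε).

Relevant sets:
  FIRST(F) = { '*', '-', 'e' }
  FIRST(B) = { '*', '-', 'e' }
  FIRST(L) = { '*' }

For B:
  PREDICT(B → e) = { 'e' }
  PREDICT(B → '-') = { '-' }
  PREDICT(B → F '*') = { '*', '-', 'e' }
For F:
  PREDICT(F → '*' '*' F) = { '*' }
  PREDICT(F → F L '*') = { '*', '-', 'e' }
  PREDICT(F → B B F) = { '*', '-', 'e' }
  PREDICT(F → L B e) = { '*' }
L has a single production, so nothing to check there.

Conflict found: Predict set conflict for B: { 'e' }
The grammar is NOT LL(1).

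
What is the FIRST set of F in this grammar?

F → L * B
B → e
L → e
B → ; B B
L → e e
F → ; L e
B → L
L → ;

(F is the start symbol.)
To compute FIRST(F), examine every production with F on the left-hand side, reading each right-hand side left to right until a non-nullable symbol is reached.

FIRST sets of the other non-terminals involved (by the same procedure, iterated to a fixed point):
  FIRST(L) = { ';', 'e' }

From F → L * B:
  - L is a non-terminal: add FIRST(L) \ {ε} = { ';', 'e' }
    L is not nullable, so stop
From F → ; L e:
  - ';' is a terminal: add ';' and stop

Collecting: FIRST(F) = { ';', 'e' }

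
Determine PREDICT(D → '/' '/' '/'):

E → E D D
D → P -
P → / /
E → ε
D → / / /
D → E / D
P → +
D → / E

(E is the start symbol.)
PREDICT(D → '/' '/' '/') = (FIRST(RHS) \ {ε}) ∪ (FOLLOW(D) if ε ∈ FIRST(RHS), i.e. RHS ⇒* ε)
FIRST('/' '/' '/') = { '/' }
ε ∉ FIRST('/' '/' '/'), so FOLLOW(D) is not added.
PREDICT(D → '/' '/' '/') = { '/' }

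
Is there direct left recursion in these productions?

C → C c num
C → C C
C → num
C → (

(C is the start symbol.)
Yes, C is left-recursive

C → C c num: LEFT RECURSIVE (starts with C)
C → C C: LEFT RECURSIVE (starts with C)
C → num: starts with num
C → (: starts with '('

The grammar has direct left recursion on: C.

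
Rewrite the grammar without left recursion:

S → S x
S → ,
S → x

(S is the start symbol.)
S is directly left-recursive. The standard transformation for
  A → A α₁ | ... | A α_m | β₁ | ... | β_n
is
  A  → β₁ A' | ... | β_n A'
  A' → α₁ A' | ... | α_m A' | ε

S → , becomes S → , S'
S → x becomes S → x S'
S → S x becomes S' → x S'
Add S' → ε

Resulting grammar:
S → , S'
S → x S'
S' → x S'
S' → ε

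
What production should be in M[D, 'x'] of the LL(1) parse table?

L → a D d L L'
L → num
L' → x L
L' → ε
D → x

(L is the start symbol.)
D → x

To find M[D, 'x'], we find productions for D where 'x' is in the predict set (PREDICT(N → α) = (FIRST(α) \ {ε}) ∪ (FOLLOW(N) if α ⇒* ε)).

D → x: PREDICT = { 'x' }
  'x' is in predict set, so this production goes in M[D, 'x']

M[D, 'x'] = D → x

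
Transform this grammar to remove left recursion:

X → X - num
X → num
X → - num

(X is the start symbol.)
X → num X'
X → - num X'
X' → - num X'
X' → ε

X is directly left-recursive. The standard transformation for
  A → A α₁ | ... | A α_m | β₁ | ... | β_n
is
  A  → β₁ A' | ... | β_n A'
  A' → α₁ A' | ... | α_m A' | ε

X → num becomes X → num X'
X → - num becomes X → - num X'
X → X - num becomes X' → - num X'
Add X' → ε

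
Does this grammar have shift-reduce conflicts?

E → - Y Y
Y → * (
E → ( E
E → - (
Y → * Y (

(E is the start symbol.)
No shift-reduce conflicts

A shift-reduce conflict occurs when an LR(0) state has both:
  - a complete (reduce) item [A → α .] (dot at the end), and
  - a shift item [B → β . c γ] (dot before a terminal).

Augment with E' → E and build the canonical LR(0) collection (I0 = CLOSURE({[E' → . E]}), then GOTO on every symbol after a dot until no new states appear). It has 12 states:
  I0: { [E → . ( E], [E → . - (], [E → . - Y Y], [E' → . E] }  — shift
  I1: { [E → ( . E], [E → . ( E], [E → . - (], [E → . - Y Y] }  — shift
  I2: { [E → - . (], [E → - . Y Y], [Y → . * (], [Y → . * Y (] }  — shift
  I3: { [E' → E .] }  — accept
  I4: { [E → - ( .] }  — reduce
  I5: { [Y → * . (], [Y → * . Y (], [Y → . * (], [Y → . * Y (] }  — shift
  I6: { [E → - Y . Y], [Y → . * (], [Y → . * Y (] }  — shift
  I7: { [E → - Y Y .] }  — reduce
  I8: { [Y → * ( .] }  — reduce
  I9: { [Y → * Y . (] }  — shift
  I10: { [Y → * Y ( .] }  — reduce
  I11: { [E → ( E .] }  — reduce

No state contains both a complete item and a shift item.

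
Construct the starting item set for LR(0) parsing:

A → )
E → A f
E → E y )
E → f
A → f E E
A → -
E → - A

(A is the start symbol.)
First, augment the grammar with A' → A
I₀ = CLOSURE({ [A' → . A] }):
  [A' → . A] has the dot before A: add [A → . )], [A → . f E E], [A → . -]
No further items can be added.

I₀ = { [A → . )], [A → . -], [A → . f E E], [A' → . A] }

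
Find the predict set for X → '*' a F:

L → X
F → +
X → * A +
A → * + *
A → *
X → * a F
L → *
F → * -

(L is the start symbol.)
{ '*' }

PREDICT(X → '*' a F) = (FIRST(RHS) \ {ε}) ∪ (FOLLOW(X) if ε ∈ FIRST(RHS), i.e. RHS ⇒* ε)
FIRST('*' a F) = { '*' }
ε ∉ FIRST('*' a F), so FOLLOW(X) is not added.
PREDICT(X → '*' a F) = { '*' }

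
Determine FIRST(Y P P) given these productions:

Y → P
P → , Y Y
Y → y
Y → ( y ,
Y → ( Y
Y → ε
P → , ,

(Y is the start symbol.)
{ '(', ',', 'y' }

FIRST sets of the non-terminals involved (from the grammar, by fixed-point iteration):
  FIRST(Y) = { '(', ',', 'y', ε }
  FIRST(P) = { ',' }

To compute FIRST(Y P P), process the symbols left to right:
Symbol Y is a non-terminal. Add FIRST(Y) \ {ε} = { '(', ',', 'y' }
Y is nullable (ε ∈ FIRST(Y)), continue to the next symbol.
Symbol P is a non-terminal. Add FIRST(P) \ {ε} = { ',' }
P is not nullable (ε ∉ FIRST(P)), so stop here.
FIRST(Y P P) = { '(', ',', 'y' }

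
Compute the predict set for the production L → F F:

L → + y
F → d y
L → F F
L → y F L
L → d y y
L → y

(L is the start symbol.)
{ 'd' }

PREDICT(L → F F) = (FIRST(RHS) \ {ε}) ∪ (FOLLOW(L) if ε ∈ FIRST(RHS), i.e. RHS ⇒* ε)
FIRST(F) = { 'd' }
FIRST(F F) = { 'd' }
ε ∉ FIRST(F F), so FOLLOW(L) is not added.
PREDICT(L → F F) = { 'd' }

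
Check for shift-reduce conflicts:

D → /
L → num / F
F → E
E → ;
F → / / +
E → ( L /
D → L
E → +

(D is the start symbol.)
No shift-reduce conflicts

A shift-reduce conflict occurs when an LR(0) state has both:
  - a complete (reduce) item [A → α .] (dot at the end), and
  - a shift item [B → β . c γ] (dot before a terminal).

Augment with D' → D and build the canonical LR(0) collection (I0 = CLOSURE({[D' → . D]}), then GOTO on every symbol after a dot until no new states appear). It has 16 states:
  I0: { [D → . /], [D → . L], [D' → . D], [L → . num / F] }  — shift
  I1: { [D → / .] }  — reduce
  I2: { [D' → D .] }  — accept
  I3: { [D → L .] }  — reduce
  I4: { [L → num . / F] }  — shift
  I5: { [E → . ( L /], [E → . +], [E → . ;], [F → . / / +], [F → . E], [L → num / . F] }  — shift
  I6: { [E → ( . L /], [L → . num / F] }  — shift
  I7: { [E → + .] }  — reduce
  I8: { [F → / . / +] }  — shift
  I9: { [E → ; .] }  — reduce
  I10: { [F → E .] }  — reduce
  I11: { [L → num / F .] }  — reduce
  I12: { [F → / / . +] }  — shift
  I13: { [F → / / + .] }  — reduce
  I14: { [E → ( L . /] }  — shift
  I15: { [E → ( L / .] }  — reduce

No state contains both a complete item and a shift item.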